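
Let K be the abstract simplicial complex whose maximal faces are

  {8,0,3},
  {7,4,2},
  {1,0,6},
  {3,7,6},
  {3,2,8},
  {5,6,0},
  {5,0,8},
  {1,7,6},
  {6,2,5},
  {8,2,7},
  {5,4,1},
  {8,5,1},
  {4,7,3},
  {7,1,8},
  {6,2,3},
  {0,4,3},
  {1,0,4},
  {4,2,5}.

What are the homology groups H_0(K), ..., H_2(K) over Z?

H_0 ≅ Z,  H_1 ≅ Z ⊕ Z/2,  H_2 = 0.

We work with the vertex ordering 0 < 1 < 2 < 3 < 4 < 5 < 6 < 7 < 8. The simplices of K, each written with vertices in increasing order, are:

  0-simplices (9): [0], [1], [2], [3], [4], [5], [6], [7], [8]
  1-simplices (27): (27 of them)
  2-simplices (18): [0,1,4], [0,1,6], [0,3,4], [0,3,8], [0,5,6], [0,5,8], [1,4,5], [1,5,8], [1,6,7], [1,7,8], [2,3,6], [2,3,8], [2,4,5], [2,4,7], [2,5,6], [2,7,8], [3,4,7], [3,6,7]

so the chain groups are C_0 ≅ Z^9, C_1 ≅ Z^27, C_2 ≅ Z^18.

∂_1: C_1 → C_0 is given by ∂[p,q] = [q] − [p]. For instance
  ∂[2,7] = [7] − [2].
The resulting 9×27 matrix has rank 8, and its Smith normal form has invariant factors (1,1,1,1,1,1,1,1).

The boundary map ∂_2: C_2 → C_1 maps a triangle to the signed sum of its edges. For instance
  ∂[2,4,7] = [4,7] − [2,7] + [2,4],
  ∂[1,6,7] = [6,7] − [1,7] + [1,6].
This gives a 27×18 integer matrix of rank 18; reducing to Smith normal form yields diagonal entries (1,1,1,1,1,1,1,1,1,1,1,1,1,1,1,1,1,2).

Computing H_k = (kernel of ∂_k) / (image of ∂_{k+1}):

  H_0: rank C_0 − rank ∂_1 = 9 − 8 = 1, and the invariant factors of ∂_1 are all 1, so H_0 ≅ Z.
  H_1: rank ker ∂_1 − rank ∂_2 = (27 − 8) − 18 = 1, and ∂_2 has invariant factor 2 > 1, so H_1 ≅ Z ⊕ Z/2.
  H_2: rank ker ∂_2 − rank ∂_3 = (18 − 18) − 0 = 0, and there is no ∂_3, so H_2 ≅ 0.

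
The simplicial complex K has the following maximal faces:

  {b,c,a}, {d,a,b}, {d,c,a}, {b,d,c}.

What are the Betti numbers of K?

b_0 = 1, b_1 = 0, b_2 = 1.

Fix the vertex order a < b < c < d and write every simplex with vertices in increasing order. Then dim K = 2 and the simplices of K are:

  0-simplices (4): a, b, c, d
  1-simplices (6): ab, ac, ad, bc, bd, cd
  2-simplices (4): abc, abd, acd, bcd

giving chain groups C_0 ≅ Z^4, C_1 ≅ Z^6, C_2 ≅ Z^4.

Boundary ∂_1: C_1 → C_0 sends each edge [p,q] (with p < q) to q − p. For instance
  ∂ac = c − a.
As a 4×6 matrix over Z this has rank 3, with invariant factors (1,1,1).

The boundary map ∂_2: C_2 → C_1 acts by ∂[p,q,r] = [q,r] − [p,r] + [p,q]. For instance
  ∂acd = cd − ad + ac,
  ∂abd = bd − ad + ab.
This gives a 6×4 integer matrix of rank 3; reducing to Smith normal form yields diagonal entries (1,1,1).

From H_k ≅ ker(∂_k) / im(∂_{k+1}) we obtain:

  H_0: rank C_0 − rank ∂_1 = 4 − 3 = 1, and the invariant factors of ∂_1 are all 1, so H_0 ≅ Z.
  H_1: rank ker ∂_1 − rank ∂_2 = (6 − 3) − 3 = 0, and the invariant factors of ∂_2 are all 1, so H_1 ≅ 0.
  H_2: rank ker ∂_2 − rank ∂_3 = (4 − 3) − 0 = 1, and there is no ∂_3, so H_2 ≅ Z.

(K is a triangulation of the 2-sphere S^2.)

Hence the Betti numbers are b_0 = 1, b_1 = 0, b_2 = 1.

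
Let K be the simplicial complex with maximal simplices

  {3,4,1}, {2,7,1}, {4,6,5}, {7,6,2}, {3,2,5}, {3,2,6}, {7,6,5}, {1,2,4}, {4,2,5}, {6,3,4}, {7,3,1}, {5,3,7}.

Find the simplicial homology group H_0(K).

H_0 ≅ Z.

Order the vertices as 1 < 2 < 3 < 4 < 5 < 6 < 7. Listing each simplex with vertices in this order, K has dimension 2 with simplices:

  0-simplices (7): [1], [2], [3], [4], [5], [6], [7]
  1-simplices (18): [1,2], [1,3], [1,4], [1,7], [2,3], [2,4], [2,5], [2,6], [2,7], [3,4], [3,5], [3,6], [3,7], [4,5], [4,6], [5,6], [5,7], [6,7]
  2-simplices (12): [1,2,4], [1,2,7], [1,3,4], [1,3,7], [2,3,5], [2,3,6], [2,4,5], [2,6,7], [3,4,6], [3,5,7], [4,5,6], [5,6,7]

Hence C_0 ≅ Z^7, C_1 ≅ Z^18, C_2 ≅ Z^12.

∂_1: C_1 → C_0 sends each edge [p,q] (with p < q) to q − p. For instance
  ∂[3,4] = [4] − [3].
The 7×18 boundary matrix has rank 6 and Smith normal form diag(1,1,1,1,1,1).

The boundary map ∂_2: C_2 → C_1 sends each 2-simplex [p,q,r] to [q,r] − [p,r] + [p,q]. For instance
  ∂[2,4,5] = [4,5] − [2,5] + [2,4],
  ∂[5,6,7] = [6,7] − [5,7] + [5,6].
As a 18×12 matrix over Z this has rank 12, with invariant factors (1,1,1,1,1,1,1,1,1,1,1,2).

From H_k ≅ ker(∂_k) / im(∂_{k+1}) we obtain:

  H_0: rank C_0 − rank ∂_1 = 7 − 6 = 1, and the invariant factors of ∂_1 are all 1, so H_0 = Z.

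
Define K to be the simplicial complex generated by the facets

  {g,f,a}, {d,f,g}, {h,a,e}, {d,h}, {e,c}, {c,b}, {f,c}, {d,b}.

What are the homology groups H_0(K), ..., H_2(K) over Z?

H_0 ≅ Z,  H_1 ≅ Z^3,  H_2 = 0.

Fix the vertex order a < b < c < d < e < f < g < h and write every simplex with vertices in increasing order. Then dim K = 2 and the simplices of K are:

  0-simplices (8): a, b, c, d, e, f, g, h
  1-simplices (13): ae, af, ag, ah, bc, bd, ce, cf, df, dg, dh, eh, fg
  2-simplices (3): aeh, afg, dfg

Hence C_0 ≅ Z^8, C_1 ≅ Z^13, C_2 ≅ Z^3.

Boundary ∂_1: C_1 → C_0 maps an edge to its endpoints' difference, ∂[p,q] = q − p.
This gives a 8×13 integer matrix of rank 7; reducing to Smith normal form yields diagonal entries (1,1,1,1,1,1,1).

Boundary ∂_2: C_2 → C_1 acts by ∂[p,q,r] = [q,r] − [p,r] + [p,q]. For instance
  ∂dfg = fg − dg + df,
  ∂aeh = eh − ah + ae.
This gives a 13×3 integer matrix of rank 3; reducing to Smith normal form yields diagonal entries (1,1,1).

Reading off H_k = ker ∂_k / im ∂_{k+1}:

  H_0: rank C_0 − rank ∂_1 = 8 − 7 = 1, and the invariant factors of ∂_1 are all 1, so H_0 = Z.
  H_1: rank ker ∂_1 − rank ∂_2 = (13 − 7) − 3 = 3, and the invariant factors of ∂_2 are all 1, so H_1 = Z^3.
  H_2: rank ker ∂_2 − rank ∂_3 = (3 − 3) − 0 = 0, and there is no ∂_3, so H_2 = 0.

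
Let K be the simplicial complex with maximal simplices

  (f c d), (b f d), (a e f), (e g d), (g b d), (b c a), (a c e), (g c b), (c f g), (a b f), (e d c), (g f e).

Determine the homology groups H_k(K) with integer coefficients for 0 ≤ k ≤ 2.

H_0 ≅ Z,  H_1 ≅ Z_2,  H_2 = 0.

Fix the vertex order a < b < c < d < e < f < g and write every simplex with vertices in increasing order. Then dim K = 2 and the simplices of K are:

  0-simplices (7): a, b, c, d, e, f, g
  1-simplices (18): ab, ac, ae, af, bc, bd, bf, bg, cd, ce, cf, cg, de, df, dg, ef, eg, fg
  2-simplices (12): abc, abf, ace, aef, bcg, bdf, bdg, cde, cdf, cfg, deg, efg

Hence C_0 ≅ Z^7, C_1 ≅ Z^18, C_2 ≅ Z^12.

∂_1: C_1 → C_0 is given by ∂[p,q] = [q] − [p]. For instance
  ∂df = f − d.
The resulting 7×18 matrix has rank 6, and its Smith normal form has invariant factors (1,1,1,1,1,1).

∂_2: C_2 → C_1 sends each 2-simplex [p,q,r] to [q,r] − [p,r] + [p,q]. For instance
  ∂ace = ce − ae + ac,
  ∂cfg = fg − cg + cf.
The resulting 18×12 matrix has rank 12, and its Smith normal form has invariant factors (1,1,1,1,1,1,1,1,1,1,1,2).

Reading off H_k = ker ∂_k / im ∂_{k+1}:

  H_0: rank C_0 − rank ∂_1 = 7 − 6 = 1, and the invariant factors of ∂_1 are all 1, so H_0 = Z.
  H_1: rank ker ∂_1 − rank ∂_2 = (18 − 6) − 12 = 0, and ∂_2 has invariant factor 2 > 1, so H_1 = Z_2.
  H_2: rank ker ∂_2 − rank ∂_3 = (12 − 12) − 0 = 0, and there is no ∂_3, so H_2 = 0.

(K is a triangulation of the real projective plane RP^2.)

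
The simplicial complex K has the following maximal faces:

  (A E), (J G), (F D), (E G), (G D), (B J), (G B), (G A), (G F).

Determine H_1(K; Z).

H_1 ≅ Z^3.

Take the total order A < B < D < E < F < G < J on the vertex set. Then K (dimension 1) consists of the simplices:

  0-simplices (7): A, B, D, E, F, G, J
  1-simplices (9): AE, AG, BG, BJ, DF, DG, EG, FG, GJ

so the chain groups are C_0 ≅ Z^7, C_1 ≅ Z^9.

The boundary map ∂_1: C_1 → C_0 is given by ∂[p,q] = [q] − [p].
This gives a 7×9 integer matrix of rank 6; reducing to Smith normal form yields diagonal entries (1,1,1,1,1,1).

Now H_k = ker ∂_k / im ∂_{k+1}, so:

  H_1: rank ker ∂_1 − rank ∂_2 = (9 − 6) − 0 = 3, and there is no ∂_2, so H_1 = Z^3.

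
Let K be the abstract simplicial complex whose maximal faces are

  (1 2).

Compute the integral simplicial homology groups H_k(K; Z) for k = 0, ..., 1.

H_0 ≅ Z,  H_1 = 0.

We work with the vertex ordering 1 < 2. The simplices of K, each written with vertices in increasing order, are:

  0-simplices (2): [1], [2]
  1-simplices (1): [1,2]

Hence C_0 ≅ Z^2, C_1 ≅ Z^1.

∂_1: C_1 → C_0 maps an edge to its endpoints' difference, ∂[p,q] = q − p. For instance
  ∂[1,2] = [2] − [1].
This gives a 2×1 integer matrix of rank 1; reducing to Smith normal form yields diagonal entries (1).

From H_k ≅ ker(∂_k) / im(∂_{k+1}) we obtain:

  H_0: rank C_0 − rank ∂_1 = 2 − 1 = 1, and the invariant factors of ∂_1 are all 1, so H_0 ≅ Z.
  H_1: rank ker ∂_1 − rank ∂_2 = (1 − 1) − 0 = 0, and there is no ∂_2, so H_1 ≅ 0.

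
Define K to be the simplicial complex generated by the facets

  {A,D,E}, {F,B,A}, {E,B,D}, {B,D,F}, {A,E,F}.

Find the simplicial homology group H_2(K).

H_2 ≅ 0.

K has 5 vertices, 10 edges, 5 triangles.
rank ∂_2 = 5, rank ∂_3 = 0 ⇒ b_2 = 5 − 5 − 0 = 0. So H_2 = 0.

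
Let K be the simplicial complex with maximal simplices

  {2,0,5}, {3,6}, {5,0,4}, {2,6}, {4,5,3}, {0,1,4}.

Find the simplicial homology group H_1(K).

Take the total order 0 < 1 < 2 < 3 < 4 < 5 < 6 on the vertex set. Then K (dimension 2) consists of the simplices:

  0-simplices (7): [0], [1], [2], [3], [4], [5], [6]
  1-simplices (11): [0,1], [0,2], [0,4], [0,5], [1,4], [2,5], [2,6], [3,4], [3,5], [3,6], [4,5]
  2-simplices (4): [0,1,4], [0,2,5], [0,4,5], [3,4,5]

Hence C_0 ≅ Z^7, C_1 ≅ Z^11, C_2 ≅ Z^4.

Boundary ∂_1: C_1 → C_0 maps an edge to its endpoints' difference, ∂[p,q] = q − p.
As a 7×11 matrix over Z this has rank 6, with invariant factors (1,1,1,1,1,1).

Boundary ∂_2: C_2 → C_1 acts by ∂[p,q,r] = [q,r] − [p,r] + [p,q]. For instance
  ∂[0,1,4] = [1,4] − [0,4] + [0,1],
  ∂[0,2,5] = [2,5] − [0,5] + [0,2].
The 11×4 boundary matrix has rank 4 and Smith normal form diag(1,1,1,1).

From H_k ≅ ker(∂_k) / im(∂_{k+1}) we obtain:

  H_1: rank ker ∂_1 − rank ∂_2 = (11 − 6) − 4 = 1, and the invariant factors of ∂_2 are all 1, so H_1 = Z.

H_1 ≅ Z.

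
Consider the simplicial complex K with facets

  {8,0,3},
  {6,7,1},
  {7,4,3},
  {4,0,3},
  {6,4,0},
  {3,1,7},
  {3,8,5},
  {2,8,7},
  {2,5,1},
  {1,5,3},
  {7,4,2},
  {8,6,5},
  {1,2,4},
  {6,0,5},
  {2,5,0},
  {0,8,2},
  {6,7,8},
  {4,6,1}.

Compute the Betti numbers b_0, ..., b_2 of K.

b_0 = 1, b_1 = 1, b_2 = 0.

Fix the vertex order 0 < 1 < 2 < 3 < 4 < 5 < 6 < 7 < 8 and write every simplex with vertices in increasing order. Then dim K = 2 and the simplices of K are:

  0-simplices (9): [0], [1], [2], [3], [4], [5], [6], [7], [8]
  1-simplices (27): (27 of them)
  2-simplices (18): [0,2,5], [0,2,8], [0,3,4], [0,3,8], [0,4,6], [0,5,6], [1,2,4], [1,2,5], [1,3,5], [1,3,7], [1,4,6], [1,6,7], [2,4,7], [2,7,8], [3,4,7], [3,5,8], [5,6,8], [6,7,8]

Hence C_0 ≅ Z^9, C_1 ≅ Z^27, C_2 ≅ Z^18.

The boundary map ∂_1: C_1 → C_0 is given by ∂[p,q] = [q] − [p].
As a 9×27 matrix over Z this has rank 8, with invariant factors (1,1,1,1,1,1,1,1).

The boundary map ∂_2: C_2 → C_1 acts by ∂[p,q,r] = [q,r] − [p,r] + [p,q]. For instance
  ∂[0,3,8] = [3,8] − [0,8] + [0,3],
  ∂[3,5,8] = [5,8] − [3,8] + [3,5].
The resulting 27×18 matrix has rank 18, and its Smith normal form has invariant factors (1,1,1,1,1,1,1,1,1,1,1,1,1,1,1,1,1,2).

From H_k ≅ ker(∂_k) / im(∂_{k+1}) we obtain:

  H_0: rank C_0 − rank ∂_1 = 9 − 8 = 1, and the invariant factors of ∂_1 are all 1, so H_0 ≅ Z.
  H_1: rank ker ∂_1 − rank ∂_2 = (27 − 8) − 18 = 1, and ∂_2 has invariant factor 2 > 1, so H_1 ≅ Z ⊕ Z/2Z.
  H_2: rank ker ∂_2 − rank ∂_3 = (18 − 18) − 0 = 0, and there is no ∂_3, so H_2 ≅ 0.

(K is a triangulation of the Klein bottle.)

Hence the Betti numbers are b_0 = 1, b_1 = 1, b_2 = 0.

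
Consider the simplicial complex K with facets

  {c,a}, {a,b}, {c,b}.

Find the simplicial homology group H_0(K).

Take the total order a < b < c on the vertex set. Then K (dimension 1) consists of the simplices:

  0-simplices (3): a, b, c
  1-simplices (3): ab, ac, bc

so the chain groups are C_0 ≅ Z^3, C_1 ≅ Z^3.

The boundary map ∂_1: C_1 → C_0 sends each edge [p,q] (with p < q) to q − p. For instance
  ∂ab = b − a.
The resulting 3×3 matrix has rank 2, and its Smith normal form has invariant factors (1,1).

Now H_k = ker ∂_k / im ∂_{k+1}, so:

  H_0: rank C_0 − rank ∂_1 = 3 − 2 = 1, and the invariant factors of ∂_1 are all 1, so H_0 = Z.

(K is a triangulation of the circle S^1.)

H_0 ≅ Z.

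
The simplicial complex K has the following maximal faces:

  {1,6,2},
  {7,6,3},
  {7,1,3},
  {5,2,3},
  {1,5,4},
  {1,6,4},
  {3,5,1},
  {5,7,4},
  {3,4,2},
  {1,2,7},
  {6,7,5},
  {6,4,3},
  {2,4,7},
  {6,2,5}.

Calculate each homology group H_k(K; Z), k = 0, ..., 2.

Take the total order 1 < 2 < 3 < 4 < 5 < 6 < 7 on the vertex set. Then K (dimension 2) consists of the simplices:

  0-simplices (7): [1], [2], [3], [4], [5], [6], [7]
  1-simplices (21): [1,2], [1,3], [1,4], [1,5], [1,6], [1,7], [2,3], [2,4], [2,5], [2,6], [2,7], [3,4], [3,5], [3,6], [3,7], [4,5], [4,6], [4,7], [5,6], [5,7], [6,7]
  2-simplices (14): [1,2,6], [1,2,7], [1,3,5], [1,3,7], [1,4,5], [1,4,6], [2,3,4], [2,3,5], [2,4,7], [2,5,6], [3,4,6], [3,6,7], [4,5,7], [5,6,7]

so the chain groups are C_0 ≅ Z^7, C_1 ≅ Z^21, C_2 ≅ Z^14.

Boundary ∂_1: C_1 → C_0 sends each edge [p,q] (with p < q) to q − p. For instance
  ∂[3,4] = [4] − [3].
This gives a 7×21 integer matrix of rank 6; reducing to Smith normal form yields diagonal entries (1,1,1,1,1,1).

The boundary map ∂_2: C_2 → C_1 acts by ∂[p,q,r] = [q,r] − [p,r] + [p,q]. For instance
  ∂[2,4,7] = [4,7] − [2,7] + [2,4],
  ∂[1,3,7] = [3,7] − [1,7] + [1,3].
The 21×14 boundary matrix has rank 13 and Smith normal form diag(1,1,1,1,1,1,1,1,1,1,1,1,1).

Reading off H_k = ker ∂_k / im ∂_{k+1}:

  H_0: rank C_0 − rank ∂_1 = 7 − 6 = 1, and the invariant factors of ∂_1 are all 1, so H_0 = Z.
  H_1: rank ker ∂_1 − rank ∂_2 = (21 − 6) − 13 = 2, and the invariant factors of ∂_2 are all 1, so H_1 = Z^2.
  H_2: rank ker ∂_2 − rank ∂_3 = (14 − 13) − 0 = 1, and there is no ∂_3, so H_2 = Z.

As a check, the Euler characteristic is 7 − 21 + 14 = 0, which agrees with 1 − 2 + 1 = 0.

H_0 = Z,  H_1 = Z^2,  H_2 = Z.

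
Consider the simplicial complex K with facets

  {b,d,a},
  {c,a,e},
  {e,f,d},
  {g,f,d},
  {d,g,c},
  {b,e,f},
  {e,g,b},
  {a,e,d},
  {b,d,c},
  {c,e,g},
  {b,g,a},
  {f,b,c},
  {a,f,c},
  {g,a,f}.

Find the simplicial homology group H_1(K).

Fix the vertex order a < b < c < d < e < f < g and write every simplex with vertices in increasing order. Then dim K = 2 and the simplices of K are:

  0-simplices (7): a, b, c, d, e, f, g
  1-simplices (21): ab, ac, ad, ae, af, ag, bc, bd, be, bf, bg, cd, ce, cf, cg, de, df, dg, ef, eg, fg
  2-simplices (14): abd, abg, ace, acf, ade, afg, bcd, bcf, bef, beg, cdg, ceg, def, dfg

Hence C_0 ≅ Z^7, C_1 ≅ Z^21, C_2 ≅ Z^14.

Boundary ∂_1: C_1 → C_0 sends each edge [p,q] (with p < q) to q − p. For instance
  ∂dg = g − d.
This gives a 7×21 integer matrix of rank 6; reducing to Smith normal form yields diagonal entries (1,1,1,1,1,1).

∂_2: C_2 → C_1 maps a triangle to the signed sum of its edges. For instance
  ∂ade = de − ae + ad,
  ∂bcd = cd − bd + bc.
The resulting 21×14 matrix has rank 13, and its Smith normal form has invariant factors (1,1,1,1,1,1,1,1,1,1,1,1,1).

Computing H_k = (kernel of ∂_k) / (image of ∂_{k+1}):

  H_1: rank ker ∂_1 − rank ∂_2 = (21 − 6) − 13 = 2, and the invariant factors of ∂_2 are all 1, so H_1 = Z^2.

H_1 ≅ Z^2.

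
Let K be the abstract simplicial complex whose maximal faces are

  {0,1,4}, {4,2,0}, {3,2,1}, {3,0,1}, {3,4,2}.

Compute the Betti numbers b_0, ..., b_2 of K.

b_0 = 1, b_1 = 1, b_2 = 0.

Take the total order 0 < 1 < 2 < 3 < 4 on the vertex set. Then K (dimension 2) consists of the simplices:

  0-simplices (5): [0], [1], [2], [3], [4]
  1-simplices (10): [0,1], [0,2], [0,3], [0,4], [1,2], [1,3], [1,4], [2,3], [2,4], [3,4]
  2-simplices (5): [0,1,3], [0,1,4], [0,2,4], [1,2,3], [2,3,4]

Hence C_0 ≅ Z^5, C_1 ≅ Z^10, C_2 ≅ Z^5.

Boundary ∂_1: C_1 → C_0 sends each edge [p,q] (with p < q) to q − p. For instance
  ∂[0,4] = [4] − [0].
The resulting 5×10 matrix has rank 4, and its Smith normal form has invariant factors (1,1,1,1).

Boundary ∂_2: C_2 → C_1 maps a triangle to the signed sum of its edges. For instance
  ∂[0,1,3] = [1,3] − [0,3] + [0,1],
  ∂[0,2,4] = [2,4] − [0,4] + [0,2].
As a 10×5 matrix over Z this has rank 5, with invariant factors (1,1,1,1,1).

Now H_k = ker ∂_k / im ∂_{k+1}, so:

  H_0: rank C_0 − rank ∂_1 = 5 − 4 = 1, and the invariant factors of ∂_1 are all 1, so H_0 ≅ Z.
  H_1: rank ker ∂_1 − rank ∂_2 = (10 − 4) − 5 = 1, and the invariant factors of ∂_2 are all 1, so H_1 ≅ Z.
  H_2: rank ker ∂_2 − rank ∂_3 = (5 − 5) − 0 = 0, and there is no ∂_3, so H_2 ≅ 0.

Hence the Betti numbers are b_0 = 1, b_1 = 1, b_2 = 0.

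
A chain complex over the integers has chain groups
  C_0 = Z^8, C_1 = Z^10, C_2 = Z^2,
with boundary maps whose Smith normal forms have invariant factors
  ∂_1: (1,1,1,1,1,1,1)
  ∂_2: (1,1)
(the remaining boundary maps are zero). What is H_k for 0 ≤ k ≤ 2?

H_0 = Z,  H_1 = Z,  H_2 = 0.

H_0: b_0 = 8 − 0 − 7 = 1; torsion from ∂_1 factors > 1: none. So H_0 = Z.
H_1: b_1 = 10 − 7 − 2 = 1; torsion from ∂_2 factors > 1: none. So H_1 = Z.
H_2: b_2 = 2 − 2 − 0 = 0; torsion from ∂_3 factors > 1: none. So H_2 = 0.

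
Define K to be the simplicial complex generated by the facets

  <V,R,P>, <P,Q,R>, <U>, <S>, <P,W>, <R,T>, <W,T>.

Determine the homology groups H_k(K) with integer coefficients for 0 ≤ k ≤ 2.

H_0 = Z^3,  H_1 = Z,  H_2 = 0.

Take the total order P < Q < R < S < T < U < V < W on the vertex set. Then K (dimension 2) consists of the simplices:

  0-simplices (8): P, Q, R, S, T, U, V, W
  1-simplices (8): PQ, PR, PV, PW, QR, RT, RV, TW
  2-simplices (2): PQR, PRV

so the chain groups are C_0 ≅ Z^8, C_1 ≅ Z^8, C_2 ≅ Z^2.

The boundary map ∂_1: C_1 → C_0 is given by ∂[p,q] = [q] − [p].
The resulting 8×8 matrix has rank 5, and its Smith normal form has invariant factors (1,1,1,1,1).

The boundary map ∂_2: C_2 → C_1 acts by ∂[p,q,r] = [q,r] − [p,r] + [p,q]. For instance
  ∂PQR = QR − PR + PQ,
  ∂PRV = RV − PV + PR.
The 8×2 boundary matrix has rank 2 and Smith normal form diag(1,1).

Now H_k = ker ∂_k / im ∂_{k+1}, so:

  H_0: rank C_0 − rank ∂_1 = 8 − 5 = 3, and the invariant factors of ∂_1 are all 1, so H_0 ≅ Z^3.
  H_1: rank ker ∂_1 − rank ∂_2 = (8 − 5) − 2 = 1, and the invariant factors of ∂_2 are all 1, so H_1 ≅ Z.
  H_2: rank ker ∂_2 − rank ∂_3 = (2 − 2) − 0 = 0, and there is no ∂_3, so H_2 ≅ 0.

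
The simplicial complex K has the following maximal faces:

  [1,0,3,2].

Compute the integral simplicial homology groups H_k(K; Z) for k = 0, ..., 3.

H_0 ≅ Z,  H_1 = 0,  H_2 = 0,  H_3 = 0.

Order the vertices as 0 < 1 < 2 < 3. Listing each simplex with vertices in this order, K has dimension 3 with simplices:

  0-simplices (4): [0], [1], [2], [3]
  1-simplices (6): [0,1], [0,2], [0,3], [1,2], [1,3], [2,3]
  2-simplices (4): [0,1,2], [0,1,3], [0,2,3], [1,2,3]
  3-simplices (1): [0,1,2,3]

so the chain groups are C_0 ≅ Z^4, C_1 ≅ Z^6, C_2 ≅ Z^4, C_3 ≅ Z^1.

∂_1: C_1 → C_0 is given by ∂[p,q] = [q] − [p]. For instance
  ∂[0,3] = [3] − [0].
The resulting 4×6 matrix has rank 3, and its Smith normal form has invariant factors (1,1,1).

∂_2: C_2 → C_1 maps a triangle to the signed sum of its edges. For instance
  ∂[0,2,3] = [2,3] − [0,3] + [0,2],
  ∂[0,1,2] = [1,2] − [0,2] + [0,1].
As a 6×4 matrix over Z this has rank 3, with invariant factors (1,1,1).

∂_3: C_3 → C_2 sends each 3-simplex σ to the alternating sum Σ_i (−1)^i (σ with its i-th vertex removed). For instance
  ∂[0,1,2,3] = [1,2,3] − [0,2,3] + [0,1,3] − [0,1,2].
As a 4×1 matrix over Z this has rank 1, with invariant factors (1).

From H_k ≅ ker(∂_k) / im(∂_{k+1}) we obtain:

  H_0: rank C_0 − rank ∂_1 = 4 − 3 = 1, and the invariant factors of ∂_1 are all 1, so H_0 = Z.
  H_1: rank ker ∂_1 − rank ∂_2 = (6 − 3) − 3 = 0, and the invariant factors of ∂_2 are all 1, so H_1 = 0.
  H_2: rank ker ∂_2 − rank ∂_3 = (4 − 3) − 1 = 0, and the invariant factors of ∂_3 are all 1, so H_2 = 0.
  H_3: rank ker ∂_3 − rank ∂_4 = (1 − 1) − 0 = 0, and there is no ∂_4, so H_3 = 0.

(K is a triangulation of the 3-simplex.)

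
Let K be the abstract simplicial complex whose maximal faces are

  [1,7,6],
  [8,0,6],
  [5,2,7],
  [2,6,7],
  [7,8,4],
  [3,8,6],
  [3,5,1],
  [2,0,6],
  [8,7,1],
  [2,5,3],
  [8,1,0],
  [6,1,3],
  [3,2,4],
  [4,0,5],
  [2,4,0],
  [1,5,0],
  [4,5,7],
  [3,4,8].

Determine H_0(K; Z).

H_0 = Z.

Take the total order 0 < 1 < 2 < 3 < 4 < 5 < 6 < 7 < 8 on the vertex set. Then K (dimension 2) consists of the simplices:

  0-simplices (9): [0], [1], [2], [3], [4], [5], [6], [7], [8]
  1-simplices (27): (27 of them)
  2-simplices (18): [0,1,5], [0,1,8], [0,2,4], [0,2,6], [0,4,5], [0,6,8], [1,3,5], [1,3,6], [1,6,7], [1,7,8], [2,3,4], [2,3,5], [2,5,7], [2,6,7], [3,4,8], [3,6,8], [4,5,7], [4,7,8]

so the chain groups are C_0 ≅ Z^9, C_1 ≅ Z^27, C_2 ≅ Z^18.

Boundary ∂_1: C_1 → C_0 sends each edge [p,q] (with p < q) to q − p. For instance
  ∂[0,2] = [2] − [0].
As a 9×27 matrix over Z this has rank 8, with invariant factors (1,1,1,1,1,1,1,1).

∂_2: C_2 → C_1 maps a triangle to the signed sum of its edges. For instance
  ∂[4,5,7] = [5,7] − [4,7] + [4,5],
  ∂[0,1,8] = [1,8] − [0,8] + [0,1].
As a 27×18 matrix over Z this has rank 18, with invariant factors (1,1,1,1,1,1,1,1,1,1,1,1,1,1,1,1,1,2).

Reading off H_k = ker ∂_k / im ∂_{k+1}:

  H_0: rank C_0 − rank ∂_1 = 9 − 8 = 1, and the invariant factors of ∂_1 are all 1, so H_0 = Z.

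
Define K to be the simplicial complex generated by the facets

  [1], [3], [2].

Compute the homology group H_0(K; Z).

H_0 ≅ Z^3.

Order the vertices as 1 < 2 < 3. Listing each simplex with vertices in this order, K has dimension 0 with simplices:

  0-simplices (3): [1], [2], [3]

giving chain groups C_0 ≅ Z^3.

Reading off H_k = ker ∂_k / im ∂_{k+1}:

  H_0: rank C_0 − rank ∂_1 = 3 − 0 = 3, and there is no ∂_1, so H_0 ≅ Z^3.

(K is a triangulation of a set of 3 points.)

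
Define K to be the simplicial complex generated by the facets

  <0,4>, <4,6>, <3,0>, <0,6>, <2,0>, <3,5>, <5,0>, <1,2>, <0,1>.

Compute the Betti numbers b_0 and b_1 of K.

Fix the vertex order 0 < 1 < 2 < 3 < 4 < 5 < 6 and write every simplex with vertices in increasing order. Then dim K = 1 and the simplices of K are:

  0-simplices (7): [0], [1], [2], [3], [4], [5], [6]
  1-simplices (9): [0,1], [0,2], [0,3], [0,4], [0,5], [0,6], [1,2], [3,5], [4,6]

giving chain groups C_0 ≅ Z^7, C_1 ≅ Z^9.

∂_1: C_1 → C_0 sends each edge [p,q] (with p < q) to q − p. For instance
  ∂[0,5] = [5] − [0].
As a 7×9 matrix over Z this has rank 6, with invariant factors (1,1,1,1,1,1).

Reading off H_k = ker ∂_k / im ∂_{k+1}:

  H_0: rank C_0 − rank ∂_1 = 7 − 6 = 1, and the invariant factors of ∂_1 are all 1, so H_0 = Z.
  H_1: rank ker ∂_1 − rank ∂_2 = (9 − 6) − 0 = 3, and there is no ∂_2, so H_1 = Z^3.

Hence the Betti numbers are b_0 = 1, b_1 = 3.

b_0 = 1, b_1 = 3.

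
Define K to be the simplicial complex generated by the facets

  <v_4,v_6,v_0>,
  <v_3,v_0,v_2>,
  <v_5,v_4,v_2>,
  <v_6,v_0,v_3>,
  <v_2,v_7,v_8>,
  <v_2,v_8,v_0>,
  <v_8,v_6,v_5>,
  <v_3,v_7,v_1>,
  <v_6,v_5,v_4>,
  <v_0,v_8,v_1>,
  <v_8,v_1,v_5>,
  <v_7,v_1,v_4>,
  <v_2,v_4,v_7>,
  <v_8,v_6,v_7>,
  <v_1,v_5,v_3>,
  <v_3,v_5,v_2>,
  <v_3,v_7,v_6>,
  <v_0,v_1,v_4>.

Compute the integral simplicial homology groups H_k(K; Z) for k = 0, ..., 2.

H_0 = Z,  H_1 = Z^2,  H_2 = Z.

Order the vertices as v_0 < v_1 < v_2 < v_3 < v_4 < v_5 < v_6 < v_7 < v_8. Listing each simplex with vertices in this order, K has dimension 2 with simplices:

  0-simplices (9): [v_0], [v_1], [v_2], [v_3], [v_4], [v_5], [v_6], [v_7], [v_8]
  1-simplices (27): (27 of them)
  2-simplices (18): (18 of them)

so the chain groups are C_0 ≅ Z^9, C_1 ≅ Z^27, C_2 ≅ Z^18.

Boundary ∂_1: C_1 → C_0 is given by ∂[p,q] = [q] − [p]. For instance
  ∂[v_0,v_3] = [v_3] − [v_0].
This gives a 9×27 integer matrix of rank 8; reducing to Smith normal form yields diagonal entries (1,1,1,1,1,1,1,1).

∂_2: C_2 → C_1 sends each 2-simplex [p,q,r] to [q,r] − [p,r] + [p,q]. For instance
  ∂[v_1,v_4,v_7] = [v_4,v_7] − [v_1,v_7] + [v_1,v_4],
  ∂[v_2,v_7,v_8] = [v_7,v_8] − [v_2,v_8] + [v_2,v_7].
As a 27×18 matrix over Z this has rank 17, with invariant factors (1,1,1,1,1,1,1,1,1,1,1,1,1,1,1,1,1).

From H_k ≅ ker(∂_k) / im(∂_{k+1}) we obtain:

  H_0: rank C_0 − rank ∂_1 = 9 − 8 = 1, and the invariant factors of ∂_1 are all 1, so H_0 = Z.
  H_1: rank ker ∂_1 − rank ∂_2 = (27 − 8) − 17 = 2, and the invariant factors of ∂_2 are all 1, so H_1 = Z^2.
  H_2: rank ker ∂_2 − rank ∂_3 = (18 − 17) − 0 = 1, and there is no ∂_3, so H_2 = Z.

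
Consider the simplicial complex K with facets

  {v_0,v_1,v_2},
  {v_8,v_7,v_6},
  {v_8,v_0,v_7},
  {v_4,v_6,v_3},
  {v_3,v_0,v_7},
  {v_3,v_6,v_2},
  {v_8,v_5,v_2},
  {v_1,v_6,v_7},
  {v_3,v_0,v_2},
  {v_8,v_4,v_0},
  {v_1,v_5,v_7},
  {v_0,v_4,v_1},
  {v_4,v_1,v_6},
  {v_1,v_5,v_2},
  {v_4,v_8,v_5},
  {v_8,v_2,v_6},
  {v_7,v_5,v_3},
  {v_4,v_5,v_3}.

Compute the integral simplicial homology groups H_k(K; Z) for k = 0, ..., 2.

Fix the vertex order v_0 < v_1 < v_2 < v_3 < v_4 < v_5 < v_6 < v_7 < v_8 and write every simplex with vertices in increasing order. Then dim K = 2 and the simplices of K are:

  0-simplices (9): [v_0], [v_1], [v_2], [v_3], [v_4], [v_5], [v_6], [v_7], [v_8]
  1-simplices (27): (27 of them)
  2-simplices (18): (18 of them)

Hence C_0 ≅ Z^9, C_1 ≅ Z^27, C_2 ≅ Z^18.

The boundary map ∂_1: C_1 → C_0 sends each edge [p,q] (with p < q) to q − p. For instance
  ∂[v_0,v_2] = [v_2] − [v_0].
The 9×27 boundary matrix has rank 8 and Smith normal form diag(1,1,1,1,1,1,1,1).

Boundary ∂_2: C_2 → C_1 maps a triangle to the signed sum of its edges. For instance
  ∂[v_3,v_5,v_7] = [v_5,v_7] − [v_3,v_7] + [v_3,v_5],
  ∂[v_0,v_1,v_2] = [v_1,v_2] − [v_0,v_2] + [v_0,v_1].
The 27×18 boundary matrix has rank 17 and Smith normal form diag(1,1,1,1,1,1,1,1,1,1,1,1,1,1,1,1,1).

Computing H_k = (kernel of ∂_k) / (image of ∂_{k+1}):

  H_0: rank C_0 − rank ∂_1 = 9 − 8 = 1, and the invariant factors of ∂_1 are all 1, so H_0 = Z.
  H_1: rank ker ∂_1 − rank ∂_2 = (27 − 8) − 17 = 2, and the invariant factors of ∂_2 are all 1, so H_1 = Z^2.
  H_2: rank ker ∂_2 − rank ∂_3 = (18 − 17) − 0 = 1, and there is no ∂_3, so H_2 = Z.

As a check, the Euler characteristic is 9 − 27 + 18 = 0, which agrees with 1 − 2 + 1 = 0.
(K is a triangulation of the torus T^2.)

H_0 ≅ Z,  H_1 ≅ Z^2,  H_2 ≅ Z.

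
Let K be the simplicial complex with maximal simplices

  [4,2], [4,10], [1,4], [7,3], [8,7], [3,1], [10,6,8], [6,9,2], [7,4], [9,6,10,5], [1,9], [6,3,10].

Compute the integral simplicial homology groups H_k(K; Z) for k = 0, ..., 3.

H_0 = Z,  H_1 = Z^5,  H_2 = 0,  H_3 = 0.

Order the vertices as 1 < 2 < 3 < 4 < 5 < 6 < 7 < 8 < 9 < 10. Listing each simplex with vertices in this order, K has dimension 3 with simplices:

  0-simplices (10): [1], [2], [3], [4], [5], [6], [7], [8], [9], [10]
  1-simplices (20): [1,3], [1,4], [1,9], [2,4], [2,6], [2,9], [3,6], [3,7], [3,10], [4,7], [4,10], [5,6], [5,9], [5,10], [6,8], [6,9], [6,10], [7,8], [8,10], [9,10]
  2-simplices (7): [2,6,9], [3,6,10], [5,6,9], [5,6,10], [5,9,10], [6,8,10], [6,9,10]
  3-simplices (1): [5,6,9,10]

Hence C_0 ≅ Z^10, C_1 ≅ Z^20, C_2 ≅ Z^7, C_3 ≅ Z^1.

Boundary ∂_1: C_1 → C_0 maps an edge to its endpoints' difference, ∂[p,q] = q − p. For instance
  ∂[2,9] = [9] − [2].
The resulting 10×20 matrix has rank 9, and its Smith normal form has invariant factors (1,1,1,1,1,1,1,1,1).

∂_2: C_2 → C_1 sends each 2-simplex [p,q,r] to [q,r] − [p,r] + [p,q]. For instance
  ∂[6,8,10] = [8,10] − [6,10] + [6,8],
  ∂[6,9,10] = [9,10] − [6,10] + [6,9].
The 20×7 boundary matrix has rank 6 and Smith normal form diag(1,1,1,1,1,1).

The boundary map ∂_3: C_3 → C_2 sends each 3-simplex σ to the alternating sum Σ_i (−1)^i (σ with its i-th vertex removed). For instance
  ∂[5,6,9,10] = [6,9,10] − [5,9,10] + [5,6,10] − [5,6,9].
As a 7×1 matrix over Z this has rank 1, with invariant factors (1).

Reading off H_k = ker ∂_k / im ∂_{k+1}:

  H_0: rank C_0 − rank ∂_1 = 10 − 9 = 1, and the invariant factors of ∂_1 are all 1, so H_0 ≅ Z.
  H_1: rank ker ∂_1 − rank ∂_2 = (20 − 9) − 6 = 5, and the invariant factors of ∂_2 are all 1, so H_1 ≅ Z^5.
  H_2: rank ker ∂_2 − rank ∂_3 = (7 − 6) − 1 = 0, and the invariant factors of ∂_3 are all 1, so H_2 ≅ 0.
  H_3: rank ker ∂_3 − rank ∂_4 = (1 − 1) − 0 = 0, and there is no ∂_4, so H_3 ≅ 0.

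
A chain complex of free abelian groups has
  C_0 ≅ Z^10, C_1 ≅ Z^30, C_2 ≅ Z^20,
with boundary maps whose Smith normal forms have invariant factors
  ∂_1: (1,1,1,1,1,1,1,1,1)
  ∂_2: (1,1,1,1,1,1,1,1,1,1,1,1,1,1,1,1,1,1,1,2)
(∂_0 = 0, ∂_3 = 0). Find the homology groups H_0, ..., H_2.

H_0: b_0 = 10 − 0 − 9 = 1; torsion from ∂_1 factors > 1: none. So H_0 ≅ Z.
H_1: b_1 = 30 − 9 − 20 = 1; torsion from ∂_2 factors > 1: [2]. So H_1 ≅ Z × Z/2.
H_2: b_2 = 20 − 20 − 0 = 0; torsion from ∂_3 factors > 1: none. So H_2 ≅ 0.

H_0 ≅ Z,  H_1 ≅ Z × Z/2,  H_2 = 0.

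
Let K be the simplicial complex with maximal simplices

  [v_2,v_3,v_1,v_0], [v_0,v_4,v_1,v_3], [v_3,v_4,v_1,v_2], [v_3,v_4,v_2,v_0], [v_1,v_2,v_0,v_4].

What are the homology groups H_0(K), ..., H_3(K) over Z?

H_0 ≅ Z,  H_1 = 0,  H_2 = 0,  H_3 ≅ Z.

K has 5 vertices, 10 edges, 10 triangles, 5 3-simplices.
rank ∂_0 = 0, rank ∂_1 = 4 ⇒ b_0 = 5 − 0 − 4 = 1; all invariant factors of ∂_1 are 1 so no torsion. So H_0 = Z.
rank ∂_1 = 4, rank ∂_2 = 6 ⇒ b_1 = 10 − 4 − 6 = 0; all invariant factors of ∂_2 are 1 so no torsion. So H_1 = 0.
rank ∂_2 = 6, rank ∂_3 = 4 ⇒ b_2 = 10 − 6 − 4 = 0; all invariant factors of ∂_3 are 1 so no torsion. So H_2 = 0.
rank ∂_3 = 4, rank ∂_4 = 0 ⇒ b_3 = 5 − 4 − 0 = 1. So H_3 = Z.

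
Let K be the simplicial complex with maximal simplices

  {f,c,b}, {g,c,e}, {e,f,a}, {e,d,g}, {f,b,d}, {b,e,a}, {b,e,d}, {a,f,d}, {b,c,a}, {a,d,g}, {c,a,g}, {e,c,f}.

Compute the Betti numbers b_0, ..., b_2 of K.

Take the total order a < b < c < d < e < f < g on the vertex set. Then K (dimension 2) consists of the simplices:

  0-simplices (7): a, b, c, d, e, f, g
  1-simplices (18): ab, ac, ad, ae, af, ag, bc, bd, be, bf, ce, cf, cg, de, df, dg, ef, eg
  2-simplices (12): abc, abe, acg, adf, adg, aef, bcf, bde, bdf, cef, ceg, deg

giving chain groups C_0 ≅ Z^7, C_1 ≅ Z^18, C_2 ≅ Z^12.

∂_1: C_1 → C_0 maps an edge to its endpoints' difference, ∂[p,q] = q − p.
This gives a 7×18 integer matrix of rank 6; reducing to Smith normal form yields diagonal entries (1,1,1,1,1,1).

Boundary ∂_2: C_2 → C_1 maps a triangle to the signed sum of its edges. For instance
  ∂abe = be − ae + ab,
  ∂bde = de − be + bd.
This gives a 18×12 integer matrix of rank 12; reducing to Smith normal form yields diagonal entries (1,1,1,1,1,1,1,1,1,1,1,2).

From H_k ≅ ker(∂_k) / im(∂_{k+1}) we obtain:

  H_0: rank C_0 − rank ∂_1 = 7 − 6 = 1, and the invariant factors of ∂_1 are all 1, so H_0 ≅ Z.
  H_1: rank ker ∂_1 − rank ∂_2 = (18 − 6) − 12 = 0, and ∂_2 has invariant factor 2 > 1, so H_1 ≅ Z/2.
  H_2: rank ker ∂_2 − rank ∂_3 = (12 − 12) − 0 = 0, and there is no ∂_3, so H_2 ≅ 0.

As a check, the Euler characteristic is 7 − 18 + 12 = 1, which agrees with 1 − 0 + 0 = 1.

Hence the Betti numbers are b_0 = 1, b_1 = 0, b_2 = 0.

b_0 = 1, b_1 = 0, b_2 = 0.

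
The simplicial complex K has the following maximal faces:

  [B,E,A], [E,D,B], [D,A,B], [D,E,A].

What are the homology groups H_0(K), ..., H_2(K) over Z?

Take the total order A < B < D < E on the vertex set. Then K (dimension 2) consists of the simplices:

  0-simplices (4): A, B, D, E
  1-simplices (6): AB, AD, AE, BD, BE, DE
  2-simplices (4): ABD, ABE, ADE, BDE

giving chain groups C_0 ≅ Z^4, C_1 ≅ Z^6, C_2 ≅ Z^4.

The boundary map ∂_1: C_1 → C_0 maps an edge to its endpoints' difference, ∂[p,q] = q − p.
As a 4×6 matrix over Z this has rank 3, with invariant factors (1,1,1).

The boundary map ∂_2: C_2 → C_1 acts by ∂[p,q,r] = [q,r] − [p,r] + [p,q]. For instance
  ∂BDE = DE − BE + BD,
  ∂ADE = DE − AE + AD.
The 6×4 boundary matrix has rank 3 and Smith normal form diag(1,1,1).

From H_k ≅ ker(∂_k) / im(∂_{k+1}) we obtain:

  H_0: rank C_0 − rank ∂_1 = 4 − 3 = 1, and the invariant factors of ∂_1 are all 1, so H_0 = Z.
  H_1: rank ker ∂_1 − rank ∂_2 = (6 − 3) − 3 = 0, and the invariant factors of ∂_2 are all 1, so H_1 = 0.
  H_2: rank ker ∂_2 − rank ∂_3 = (4 − 3) − 0 = 1, and there is no ∂_3, so H_2 = Z.

As a check, the Euler characteristic is 4 − 6 + 4 = 2, which agrees with 1 − 0 + 1 = 2.
(K is a triangulation of the 2-sphere S^2.)

H_0 = Z,  H_1 = 0,  H_2 = Z.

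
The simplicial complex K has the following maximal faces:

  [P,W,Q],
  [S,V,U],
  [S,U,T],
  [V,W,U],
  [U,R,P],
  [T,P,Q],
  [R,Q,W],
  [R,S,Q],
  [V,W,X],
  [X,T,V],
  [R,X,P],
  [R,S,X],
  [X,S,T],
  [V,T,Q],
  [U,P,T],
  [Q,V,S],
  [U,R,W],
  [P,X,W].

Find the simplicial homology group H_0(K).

We work with the vertex ordering P < Q < R < S < T < U < V < W < X. The simplices of K, each written with vertices in increasing order, are:

  0-simplices (9): P, Q, R, S, T, U, V, W, X
  1-simplices (27): PQ, PR, PT, PU, PW, PX, QR, QS, QT, QV, QW, RS, RU, RW, RX, ST, SU, SV, SX, TU, TV, TX, UV, UW, VW, VX, WX
  2-simplices (18): PQT, PQW, PRU, PRX, PTU, PWX, QRS, QRW, QSV, QTV, RSX, RUW, STU, STX, SUV, TVX, UVW, VWX

giving chain groups C_0 ≅ Z^9, C_1 ≅ Z^27, C_2 ≅ Z^18.

Boundary ∂_1: C_1 → C_0 maps an edge to its endpoints' difference, ∂[p,q] = q − p. For instance
  ∂QT = T − Q.
The resulting 9×27 matrix has rank 8, and its Smith normal form has invariant factors (1,1,1,1,1,1,1,1).

The boundary map ∂_2: C_2 → C_1 acts by ∂[p,q,r] = [q,r] − [p,r] + [p,q]. For instance
  ∂RSX = SX − RX + RS,
  ∂STU = TU − SU + ST.
As a 27×18 matrix over Z this has rank 18, with invariant factors (1,1,1,1,1,1,1,1,1,1,1,1,1,1,1,1,1,2).

Now H_k = ker ∂_k / im ∂_{k+1}, so:

  H_0: rank C_0 − rank ∂_1 = 9 − 8 = 1, and the invariant factors of ∂_1 are all 1, so H_0 ≅ Z.

(K is a triangulation of the Klein bottle.)

H_0 ≅ Z.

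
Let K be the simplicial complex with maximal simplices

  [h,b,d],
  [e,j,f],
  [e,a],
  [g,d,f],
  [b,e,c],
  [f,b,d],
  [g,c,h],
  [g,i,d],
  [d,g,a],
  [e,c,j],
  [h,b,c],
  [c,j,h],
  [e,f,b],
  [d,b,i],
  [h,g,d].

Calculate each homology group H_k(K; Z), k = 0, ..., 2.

H_0 ≅ Z,  H_1 ≅ Z,  H_2 = 0.

We work with the vertex ordering a < b < c < d < e < f < g < h < i < j. The simplices of K, each written with vertices in increasing order, are:

  0-simplices (10): a, b, c, d, e, f, g, h, i, j
  1-simplices (24): ad, ae, ag, bc, bd, be, bf, bh, bi, ce, cg, ch, cj, df, dg, dh, di, ef, ej, fg, fj, gh, gi, hj
  2-simplices (14): adg, bce, bch, bdf, bdh, bdi, bef, cej, cgh, chj, dfg, dgh, dgi, efj

Hence C_0 ≅ Z^10, C_1 ≅ Z^24, C_2 ≅ Z^14.

∂_1: C_1 → C_0 sends each edge [p,q] (with p < q) to q − p.
The resulting 10×24 matrix has rank 9, and its Smith normal form has invariant factors (1,1,1,1,1,1,1,1,1).

Boundary ∂_2: C_2 → C_1 sends each 2-simplex [p,q,r] to [q,r] − [p,r] + [p,q]. For instance
  ∂dgi = gi − di + dg,
  ∂cgh = gh − ch + cg.
As a 24×14 matrix over Z this has rank 14, with invariant factors (1,1,1,1,1,1,1,1,1,1,1,1,1,1).

Computing H_k = (kernel of ∂_k) / (image of ∂_{k+1}):

  H_0: rank C_0 − rank ∂_1 = 10 − 9 = 1, and the invariant factors of ∂_1 are all 1, so H_0 ≅ Z.
  H_1: rank ker ∂_1 − rank ∂_2 = (24 − 9) − 14 = 1, and the invariant factors of ∂_2 are all 1, so H_1 ≅ Z.
  H_2: rank ker ∂_2 − rank ∂_3 = (14 − 14) − 0 = 0, and there is no ∂_3, so H_2 ≅ 0.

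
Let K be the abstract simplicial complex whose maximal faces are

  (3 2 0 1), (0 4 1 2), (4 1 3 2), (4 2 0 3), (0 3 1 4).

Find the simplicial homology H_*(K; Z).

H_0 = Z,  H_1 = 0,  H_2 = 0,  H_3 = Z.

K has 5 vertices, 10 edges, 10 triangles, 5 3-simplices.
rank ∂_0 = 0, rank ∂_1 = 4 ⇒ b_0 = 5 − 0 − 4 = 1; all invariant factors of ∂_1 are 1 so no torsion. So H_0 = Z.
rank ∂_1 = 4, rank ∂_2 = 6 ⇒ b_1 = 10 − 4 − 6 = 0; all invariant factors of ∂_2 are 1 so no torsion. So H_1 = 0.
rank ∂_2 = 6, rank ∂_3 = 4 ⇒ b_2 = 10 − 6 − 4 = 0; all invariant factors of ∂_3 are 1 so no torsion. So H_2 = 0.
rank ∂_3 = 4, rank ∂_4 = 0 ⇒ b_3 = 5 − 4 − 0 = 1. So H_3 = Z.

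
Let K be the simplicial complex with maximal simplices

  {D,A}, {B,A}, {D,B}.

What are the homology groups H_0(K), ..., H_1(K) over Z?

H_0 = Z,  H_1 = Z.

Fix the vertex order A < B < D and write every simplex with vertices in increasing order. Then dim K = 1 and the simplices of K are:

  0-simplices (3): A, B, D
  1-simplices (3): AB, AD, BD

giving chain groups C_0 ≅ Z^3, C_1 ≅ Z^3.

The boundary map ∂_1: C_1 → C_0 sends each edge [p,q] (with p < q) to q − p. For instance
  ∂BD = D − B.
The 3×3 boundary matrix has rank 2 and Smith normal form diag(1,1).

Now H_k = ker ∂_k / im ∂_{k+1}, so:

  H_0: rank C_0 − rank ∂_1 = 3 − 2 = 1, and the invariant factors of ∂_1 are all 1, so H_0 ≅ Z.
  H_1: rank ker ∂_1 − rank ∂_2 = (3 − 2) − 0 = 1, and there is no ∂_2, so H_1 ≅ Z.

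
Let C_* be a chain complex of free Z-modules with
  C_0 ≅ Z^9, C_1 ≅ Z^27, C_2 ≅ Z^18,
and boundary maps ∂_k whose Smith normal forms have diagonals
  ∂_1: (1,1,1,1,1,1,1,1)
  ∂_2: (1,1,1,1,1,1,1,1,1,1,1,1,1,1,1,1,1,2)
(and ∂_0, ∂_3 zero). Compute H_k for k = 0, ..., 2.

H_0: b_0 = 9 − 0 − 8 = 1; torsion from ∂_1 factors > 1: none. So H_0 ≅ Z.
H_1: b_1 = 27 − 8 − 18 = 1; torsion from ∂_2 factors > 1: [2]. So H_1 ≅ Z ⊕ Z/2Z.
H_2: b_2 = 18 − 18 − 0 = 0; torsion from ∂_3 factors > 1: none. So H_2 ≅ 0.

H_0 ≅ Z,  H_1 ≅ Z ⊕ Z/2Z,  H_2 = 0.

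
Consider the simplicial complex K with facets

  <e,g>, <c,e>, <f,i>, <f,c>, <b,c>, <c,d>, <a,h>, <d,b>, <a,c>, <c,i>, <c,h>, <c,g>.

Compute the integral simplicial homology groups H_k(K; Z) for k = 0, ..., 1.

H_0 ≅ Z,  H_1 ≅ Z^4.

Fix the vertex order a < b < c < d < e < f < g < h < i and write every simplex with vertices in increasing order. Then dim K = 1 and the simplices of K are:

  0-simplices (9): a, b, c, d, e, f, g, h, i
  1-simplices (12): ac, ah, bc, bd, cd, ce, cf, cg, ch, ci, eg, fi

Hence C_0 ≅ Z^9, C_1 ≅ Z^12.

Boundary ∂_1: C_1 → C_0 sends each edge [p,q] (with p < q) to q − p. For instance
  ∂bc = c − b.
The resulting 9×12 matrix has rank 8, and its Smith normal form has invariant factors (1,1,1,1,1,1,1,1).

Computing H_k = (kernel of ∂_k) / (image of ∂_{k+1}):

  H_0: rank C_0 − rank ∂_1 = 9 − 8 = 1, and the invariant factors of ∂_1 are all 1, so H_0 ≅ Z.
  H_1: rank ker ∂_1 − rank ∂_2 = (12 − 8) − 0 = 4, and there is no ∂_2, so H_1 ≅ Z^4.

As a check, the Euler characteristic is 9 − 12 = -3, which agrees with 1 − 4 = -3.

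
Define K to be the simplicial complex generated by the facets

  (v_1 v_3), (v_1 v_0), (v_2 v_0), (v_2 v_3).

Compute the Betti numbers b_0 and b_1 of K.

Fix the vertex order v_0 < v_1 < v_2 < v_3 and write every simplex with vertices in increasing order. Then dim K = 1 and the simplices of K are:

  0-simplices (4): [v_0], [v_1], [v_2], [v_3]
  1-simplices (4): [v_0,v_1], [v_0,v_2], [v_1,v_3], [v_2,v_3]

so the chain groups are C_0 ≅ Z^4, C_1 ≅ Z^4.

The boundary map ∂_1: C_1 → C_0 maps an edge to its endpoints' difference, ∂[p,q] = q − p. For instance
  ∂[v_0,v_2] = [v_2] − [v_0].
The 4×4 boundary matrix has rank 3 and Smith normal form diag(1,1,1).

Reading off H_k = ker ∂_k / im ∂_{k+1}:

  H_0: rank C_0 − rank ∂_1 = 4 − 3 = 1, and the invariant factors of ∂_1 are all 1, so H_0 ≅ Z.
  H_1: rank ker ∂_1 − rank ∂_2 = (4 − 3) − 0 = 1, and there is no ∂_2, so H_1 ≅ Z.

Hence the Betti numbers are b_0 = 1, b_1 = 1.

b_0 = 1, b_1 = 1.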